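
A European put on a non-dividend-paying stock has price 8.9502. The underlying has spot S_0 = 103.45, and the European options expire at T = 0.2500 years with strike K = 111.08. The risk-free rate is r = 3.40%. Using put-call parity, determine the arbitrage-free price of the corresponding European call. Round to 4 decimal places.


Put-call parity: C - P = S_0 * exp(-qT) - K * exp(-rT).
S_0 * exp(-qT) = 103.4500 * 1.00000000 = 103.45000000
K * exp(-rT) = 111.0800 * 0.99153602 = 110.13982142
C = P + S*exp(-qT) - K*exp(-rT)
C = 8.9502 + 103.45000000 - 110.13982142 = 2.2604

Answer: Call price = 2.2604


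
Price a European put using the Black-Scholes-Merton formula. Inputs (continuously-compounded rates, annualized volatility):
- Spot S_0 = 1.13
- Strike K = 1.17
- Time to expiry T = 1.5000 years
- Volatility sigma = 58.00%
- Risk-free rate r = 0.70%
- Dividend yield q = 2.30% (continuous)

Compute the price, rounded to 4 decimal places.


Answer: Price = 0.3462

Derivation:
d1 = (ln(S/K) + (r - q + 0.5*sigma^2) * T) / (sigma * sqrt(T)) = 0.27241970
d2 = d1 - sigma * sqrt(T) = -0.43793233
exp(-rT) = 0.98955493; exp(-qT) = 0.96608834
P = K * exp(-rT) * N(-d2) - S_0 * exp(-qT) * N(-d1)
N(-d1) = 0.39264966; N(-d2) = 0.66928233
P = 1.1700 * 0.98955493 * 0.66928233 - 1.1300 * 0.96608834 * 0.39264966 = 0.3462


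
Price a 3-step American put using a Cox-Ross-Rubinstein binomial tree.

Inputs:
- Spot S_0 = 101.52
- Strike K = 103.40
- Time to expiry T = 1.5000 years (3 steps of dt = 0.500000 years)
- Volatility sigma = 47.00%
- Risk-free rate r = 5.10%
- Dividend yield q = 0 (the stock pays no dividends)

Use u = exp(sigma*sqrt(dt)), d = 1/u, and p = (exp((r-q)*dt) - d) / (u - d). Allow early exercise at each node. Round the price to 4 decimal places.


dt = T/N = 0.500000
u = exp(sigma*sqrt(dt)) = 1.394227; d = 1/u = 0.717243
p = (exp((r-q)*dt) - d) / (u - d) = 0.455823
Discount per step: exp(-r*dt) = 0.974822
Stock lattice S(k, i) with i counting down-moves:
  k=0: S(0,0) = 101.5200
  k=1: S(1,0) = 141.5419; S(1,1) = 72.8145
  k=2: S(2,0) = 197.3416; S(2,1) = 101.5200; S(2,2) = 52.2257
  k=3: S(3,0) = 275.1390; S(3,1) = 141.5419; S(3,2) = 72.8145; S(3,3) = 37.4586
Terminal payoffs V(N, i) = max(K - S_T, 0):
  V(3,0) = 0.000000; V(3,1) = 0.000000; V(3,2) = 30.585462; V(3,3) = 65.941440
Backward induction: V(k, i) = exp(-r*dt) * [p * V(k+1, i) + (1-p) * V(k+1, i+1)]; then take max(V_cont, immediate exercise) for American.
  V(2,0) = exp(-r*dt) * [p*0.000000 + (1-p)*0.000000] = 0.000000; exercise = 0.000000; V(2,0) = max -> 0.000000
  V(2,1) = exp(-r*dt) * [p*0.000000 + (1-p)*30.585462] = 16.224858; exercise = 1.880000; V(2,1) = max -> 16.224858
  V(2,2) = exp(-r*dt) * [p*30.585462 + (1-p)*65.941440] = 48.570895; exercise = 51.174261; V(2,2) = max -> 51.174261
  V(1,0) = exp(-r*dt) * [p*0.000000 + (1-p)*16.224858] = 8.606900; exercise = 0.000000; V(1,0) = max -> 8.606900
  V(1,1) = exp(-r*dt) * [p*16.224858 + (1-p)*51.174261] = 34.356179; exercise = 30.585462; V(1,1) = max -> 34.356179
  V(0,0) = exp(-r*dt) * [p*8.606900 + (1-p)*34.356179] = 22.049577; exercise = 1.880000; V(0,0) = max -> 22.049577

Answer: Price = V(0,0) = 22.0496


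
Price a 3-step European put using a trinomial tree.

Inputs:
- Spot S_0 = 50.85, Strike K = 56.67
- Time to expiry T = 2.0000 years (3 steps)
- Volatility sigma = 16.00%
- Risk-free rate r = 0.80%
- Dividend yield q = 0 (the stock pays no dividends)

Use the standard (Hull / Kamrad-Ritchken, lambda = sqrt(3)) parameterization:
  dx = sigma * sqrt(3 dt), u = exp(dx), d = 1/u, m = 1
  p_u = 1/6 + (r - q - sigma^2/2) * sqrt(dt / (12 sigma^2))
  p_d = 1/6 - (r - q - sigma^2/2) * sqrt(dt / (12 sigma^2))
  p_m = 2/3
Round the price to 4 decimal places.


Answer: Price = V(0,0) = 7.8406

Derivation:
dt = T/N = 0.666667; dx = sigma*sqrt(3*dt) = 0.226274
u = exp(dx) = 1.253919; d = 1/u = 0.797499
p_u = 0.159596, p_m = 0.666667, p_d = 0.173738
Discount per step: exp(-r*dt) = 0.994681
Stock lattice S(k, j) with j the centered position index:
  k=0: S(0,+0) = 50.8500
  k=1: S(1,-1) = 40.5528; S(1,+0) = 50.8500; S(1,+1) = 63.7618
  k=2: S(2,-2) = 32.3409; S(2,-1) = 40.5528; S(2,+0) = 50.8500; S(2,+1) = 63.7618; S(2,+2) = 79.9522
  k=3: S(3,-3) = 25.7918; S(3,-2) = 32.3409; S(3,-1) = 40.5528; S(3,+0) = 50.8500; S(3,+1) = 63.7618; S(3,+2) = 79.9522; S(3,+3) = 100.2536
Terminal payoffs V(N, j) = max(K - S_T, 0):
  V(3,-3) = 30.878174; V(3,-2) = 24.329129; V(3,-1) = 16.117154; V(3,+0) = 5.820000; V(3,+1) = 0.000000; V(3,+2) = 0.000000; V(3,+3) = 0.000000
Backward induction: V(k, j) = exp(-r*dt) * [p_u * V(k+1, j+1) + p_m * V(k+1, j) + p_d * V(k+1, j-1)]
  V(2,-2) = exp(-r*dt) * [p_u*16.117154 + p_m*24.329129 + p_d*30.878174] = 24.027859
  V(2,-1) = exp(-r*dt) * [p_u*5.820000 + p_m*16.117154 + p_d*24.329129] = 15.815927
  V(2,+0) = exp(-r*dt) * [p_u*0.000000 + p_m*5.820000 + p_d*16.117154] = 6.644625
  V(2,+1) = exp(-r*dt) * [p_u*0.000000 + p_m*0.000000 + p_d*5.820000] = 1.005775
  V(2,+2) = exp(-r*dt) * [p_u*0.000000 + p_m*0.000000 + p_d*0.000000] = 0.000000
  V(1,-1) = exp(-r*dt) * [p_u*6.644625 + p_m*15.815927 + p_d*24.027859] = 15.695020
  V(1,+0) = exp(-r*dt) * [p_u*1.005775 + p_m*6.644625 + p_d*15.815927] = 7.299058
  V(1,+1) = exp(-r*dt) * [p_u*0.000000 + p_m*1.005775 + p_d*6.644625] = 1.815232
  V(0,+0) = exp(-r*dt) * [p_u*1.815232 + p_m*7.299058 + p_d*15.695020] = 7.840631


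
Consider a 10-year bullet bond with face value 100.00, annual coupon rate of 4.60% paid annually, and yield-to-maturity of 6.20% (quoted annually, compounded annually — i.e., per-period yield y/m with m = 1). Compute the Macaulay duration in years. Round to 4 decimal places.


Answer: Macaulay duration = 8.1042 years

Derivation:
Coupon per period c = face * coupon_rate / m = 4.600000
Periods per year m = 1; per-period yield y/m = 0.062000
Number of cashflows N = 10
Cashflows (t years, CF_t, discount factor 1/(1+y/m)^(m*t), PV):
  t = 1.0000: CF_t = 4.600000, DF = 0.941620, PV = 4.331450
  t = 2.0000: CF_t = 4.600000, DF = 0.886647, PV = 4.078578
  t = 3.0000: CF_t = 4.600000, DF = 0.834885, PV = 3.840469
  t = 4.0000: CF_t = 4.600000, DF = 0.786144, PV = 3.616261
  t = 5.0000: CF_t = 4.600000, DF = 0.740248, PV = 3.405142
  t = 6.0000: CF_t = 4.600000, DF = 0.697032, PV = 3.206349
  t = 7.0000: CF_t = 4.600000, DF = 0.656339, PV = 3.019161
  t = 8.0000: CF_t = 4.600000, DF = 0.618022, PV = 2.842901
  t = 9.0000: CF_t = 4.600000, DF = 0.581942, PV = 2.676931
  t = 10.0000: CF_t = 104.600000, DF = 0.547968, PV = 57.317405
Price P = sum_t PV_t = 88.334646
Macaulay numerator sum_t t * PV_t:
  t * PV_t at t = 1.0000: 4.331450
  t * PV_t at t = 2.0000: 8.157156
  t * PV_t at t = 3.0000: 11.521407
  t * PV_t at t = 4.0000: 14.465044
  t * PV_t at t = 5.0000: 17.025711
  t * PV_t at t = 6.0000: 19.238091
  t * PV_t at t = 7.0000: 21.134124
  t * PV_t at t = 8.0000: 22.743206
  t * PV_t at t = 9.0000: 24.092379
  t * PV_t at t = 10.0000: 573.174046
Macaulay duration D = (sum_t t * PV_t) / P = 715.882616 / 88.334646 = 8.104211


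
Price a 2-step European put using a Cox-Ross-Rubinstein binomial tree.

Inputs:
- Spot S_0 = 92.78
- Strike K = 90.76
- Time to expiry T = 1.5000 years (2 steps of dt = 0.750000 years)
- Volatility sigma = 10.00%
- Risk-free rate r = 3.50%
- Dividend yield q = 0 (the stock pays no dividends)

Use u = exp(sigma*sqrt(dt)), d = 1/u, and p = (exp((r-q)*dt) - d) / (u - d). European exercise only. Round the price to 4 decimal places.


dt = T/N = 0.750000
u = exp(sigma*sqrt(dt)) = 1.090463; d = 1/u = 0.917042
p = (exp((r-q)*dt) - d) / (u - d) = 0.631732
Discount per step: exp(-r*dt) = 0.974092
Stock lattice S(k, i) with i counting down-moves:
  k=0: S(0,0) = 92.7800
  k=1: S(1,0) = 101.1732; S(1,1) = 85.0831
  k=2: S(2,0) = 110.3256; S(2,1) = 92.7800; S(2,2) = 78.0247
Terminal payoffs V(N, i) = max(K - S_T, 0):
  V(2,0) = 0.000000; V(2,1) = 0.000000; V(2,2) = 12.735255
Backward induction: V(k, i) = exp(-r*dt) * [p * V(k+1, i) + (1-p) * V(k+1, i+1)].
  V(1,0) = exp(-r*dt) * [p*0.000000 + (1-p)*0.000000] = 0.000000
  V(1,1) = exp(-r*dt) * [p*0.000000 + (1-p)*12.735255] = 4.568474
  V(0,0) = exp(-r*dt) * [p*0.000000 + (1-p)*4.568474] = 1.638833

Answer: Price = V(0,0) = 1.6388


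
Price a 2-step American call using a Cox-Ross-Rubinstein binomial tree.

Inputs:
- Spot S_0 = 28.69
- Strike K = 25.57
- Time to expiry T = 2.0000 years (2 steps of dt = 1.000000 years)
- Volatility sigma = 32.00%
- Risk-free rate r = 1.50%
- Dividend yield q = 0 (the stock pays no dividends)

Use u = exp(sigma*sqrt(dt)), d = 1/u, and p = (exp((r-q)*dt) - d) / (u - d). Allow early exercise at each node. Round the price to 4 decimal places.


dt = T/N = 1.000000
u = exp(sigma*sqrt(dt)) = 1.377128; d = 1/u = 0.726149
p = (exp((r-q)*dt) - d) / (u - d) = 0.443892
Discount per step: exp(-r*dt) = 0.985112
Stock lattice S(k, i) with i counting down-moves:
  k=0: S(0,0) = 28.6900
  k=1: S(1,0) = 39.5098; S(1,1) = 20.8332
  k=2: S(2,0) = 54.4100; S(2,1) = 28.6900; S(2,2) = 15.1280
Terminal payoffs V(N, i) = max(S_T - K, 0):
  V(2,0) = 28.840036; V(2,1) = 3.120000; V(2,2) = 0.000000
Backward induction: V(k, i) = exp(-r*dt) * [p * V(k+1, i) + (1-p) * V(k+1, i+1)]; then take max(V_cont, immediate exercise) for American.
  V(1,0) = exp(-r*dt) * [p*28.840036 + (1-p)*3.120000] = 14.320483; exercise = 13.939796; V(1,0) = max -> 14.320483
  V(1,1) = exp(-r*dt) * [p*3.120000 + (1-p)*0.000000] = 1.364323; exercise = 0.000000; V(1,1) = max -> 1.364323
  V(0,0) = exp(-r*dt) * [p*14.320483 + (1-p)*1.364323] = 7.009519; exercise = 3.120000; V(0,0) = max -> 7.009519

Answer: Price = V(0,0) = 7.0095


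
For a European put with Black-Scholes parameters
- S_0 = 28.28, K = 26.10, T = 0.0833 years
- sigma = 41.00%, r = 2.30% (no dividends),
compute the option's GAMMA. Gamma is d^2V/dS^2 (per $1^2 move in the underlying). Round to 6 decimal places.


d1 = 0.7532699473; d2 = 0.6349368159
phi(d1) = 0.3003982033; exp(-qT) = 1.0000000000; exp(-rT) = 0.9980859342
Gamma = exp(-qT) * phi(d1) / (S * sigma * sqrt(T)) = 1.0000000000 * 0.3003982033 / (28.2800 * 0.4100 * 0.2886173938) = 0.089766

Answer: Gamma = 0.089766


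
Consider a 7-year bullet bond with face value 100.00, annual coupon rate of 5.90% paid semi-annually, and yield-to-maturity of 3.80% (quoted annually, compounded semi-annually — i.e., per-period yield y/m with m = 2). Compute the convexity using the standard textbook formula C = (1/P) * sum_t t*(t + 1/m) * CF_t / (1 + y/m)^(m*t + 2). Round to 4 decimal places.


Coupon per period c = face * coupon_rate / m = 2.950000
Periods per year m = 2; per-period yield y/m = 0.019000
Number of cashflows N = 14
Cashflows (t years, CF_t, discount factor 1/(1+y/m)^(m*t), PV):
  t = 0.5000: CF_t = 2.950000, DF = 0.981354, PV = 2.894995
  t = 1.0000: CF_t = 2.950000, DF = 0.963056, PV = 2.841016
  t = 1.5000: CF_t = 2.950000, DF = 0.945099, PV = 2.788043
  t = 2.0000: CF_t = 2.950000, DF = 0.927477, PV = 2.736058
  t = 2.5000: CF_t = 2.950000, DF = 0.910184, PV = 2.685042
  t = 3.0000: CF_t = 2.950000, DF = 0.893213, PV = 2.634978
  t = 3.5000: CF_t = 2.950000, DF = 0.876558, PV = 2.585846
  t = 4.0000: CF_t = 2.950000, DF = 0.860214, PV = 2.537631
  t = 4.5000: CF_t = 2.950000, DF = 0.844175, PV = 2.490315
  t = 5.0000: CF_t = 2.950000, DF = 0.828434, PV = 2.443882
  t = 5.5000: CF_t = 2.950000, DF = 0.812988, PV = 2.398314
  t = 6.0000: CF_t = 2.950000, DF = 0.797829, PV = 2.353595
  t = 6.5000: CF_t = 2.950000, DF = 0.782953, PV = 2.309711
  t = 7.0000: CF_t = 102.950000, DF = 0.768354, PV = 79.102057
Price P = sum_t PV_t = 112.801483
Convexity numerator sum_t t*(t + 1/m) * CF_t / (1+y/m)^(m*t + 2):
  t = 0.5000: term = 1.394021
  t = 1.0000: term = 4.104087
  t = 1.5000: term = 8.055126
  t = 2.0000: term = 13.174888
  t = 2.5000: term = 19.393848
  t = 3.0000: term = 26.645130
  t = 3.5000: term = 34.864416
  t = 4.0000: term = 43.989870
  t = 4.5000: term = 53.962059
  t = 5.0000: term = 64.723874
  t = 5.5000: term = 76.220460
  t = 6.0000: term = 88.399141
  t = 6.5000: term = 101.209354
  t = 7.0000: term = 3999.435620
Convexity = (1/P) * sum = 4535.571894 / 112.801483 = 40.208442

Answer: Convexity = 40.2084


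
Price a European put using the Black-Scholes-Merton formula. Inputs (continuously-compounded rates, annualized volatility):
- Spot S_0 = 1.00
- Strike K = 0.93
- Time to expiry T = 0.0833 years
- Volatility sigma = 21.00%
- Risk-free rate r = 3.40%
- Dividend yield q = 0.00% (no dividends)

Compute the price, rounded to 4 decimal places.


d1 = (ln(S/K) + (r - q + 0.5*sigma^2) * T) / (sigma * sqrt(T)) = 1.27437882
d2 = d1 - sigma * sqrt(T) = 1.21376917
exp(-rT) = 0.99717181; exp(-qT) = 1.00000000
P = K * exp(-rT) * N(-d2) - S_0 * exp(-qT) * N(-d1)
N(-d1) = 0.10126460; N(-d2) = 0.11241794
P = 0.9300 * 0.99717181 * 0.11241794 - 1.0000 * 1.00000000 * 0.10126460 = 0.0030

Answer: Price = 0.0030


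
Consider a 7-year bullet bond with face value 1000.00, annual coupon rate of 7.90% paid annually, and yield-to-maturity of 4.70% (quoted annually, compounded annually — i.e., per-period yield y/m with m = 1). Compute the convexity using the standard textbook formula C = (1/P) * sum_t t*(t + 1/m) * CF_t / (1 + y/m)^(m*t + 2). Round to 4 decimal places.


Coupon per period c = face * coupon_rate / m = 79.000000
Periods per year m = 1; per-period yield y/m = 0.047000
Number of cashflows N = 7
Cashflows (t years, CF_t, discount factor 1/(1+y/m)^(m*t), PV):
  t = 1.0000: CF_t = 79.000000, DF = 0.955110, PV = 75.453677
  t = 2.0000: CF_t = 79.000000, DF = 0.912235, PV = 72.066549
  t = 3.0000: CF_t = 79.000000, DF = 0.871284, PV = 68.831470
  t = 4.0000: CF_t = 79.000000, DF = 0.832172, PV = 65.741614
  t = 5.0000: CF_t = 79.000000, DF = 0.794816, PV = 62.790463
  t = 6.0000: CF_t = 79.000000, DF = 0.759137, PV = 59.971789
  t = 7.0000: CF_t = 1079.000000, DF = 0.725059, PV = 782.338446
Price P = sum_t PV_t = 1187.194008
Convexity numerator sum_t t*(t + 1/m) * CF_t / (1+y/m)^(m*t + 2):
  t = 1.0000: term = 137.662941
  t = 2.0000: term = 394.449686
  t = 3.0000: term = 753.485552
  t = 4.0000: term = 1199.435771
  t = 5.0000: term = 1718.389357
  t = 6.0000: term = 2297.750812
  t = 7.0000: term = 39965.876000
Convexity = (1/P) * sum = 46467.050119 / 1187.194008 = 39.140233

Answer: Convexity = 39.1402


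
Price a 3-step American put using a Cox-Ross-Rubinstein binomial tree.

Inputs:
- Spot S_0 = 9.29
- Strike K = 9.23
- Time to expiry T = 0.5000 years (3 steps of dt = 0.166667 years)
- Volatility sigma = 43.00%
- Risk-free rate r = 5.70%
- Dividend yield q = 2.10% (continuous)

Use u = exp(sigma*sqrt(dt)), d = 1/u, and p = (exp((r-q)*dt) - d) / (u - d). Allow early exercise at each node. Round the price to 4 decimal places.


Answer: Price = V(0,0) = 1.0989

Derivation:
dt = T/N = 0.166667
u = exp(sigma*sqrt(dt)) = 1.191898; d = 1/u = 0.838998
p = (exp((r-q)*dt) - d) / (u - d) = 0.473279
Discount per step: exp(-r*dt) = 0.990545
Stock lattice S(k, i) with i counting down-moves:
  k=0: S(0,0) = 9.2900
  k=1: S(1,0) = 11.0727; S(1,1) = 7.7943
  k=2: S(2,0) = 13.1976; S(2,1) = 9.2900; S(2,2) = 6.5394
  k=3: S(3,0) = 15.7301; S(3,1) = 11.0727; S(3,2) = 7.7943; S(3,3) = 5.4865
Terminal payoffs V(N, i) = max(K - S_T, 0):
  V(3,0) = 0.000000; V(3,1) = 0.000000; V(3,2) = 1.435707; V(3,3) = 3.743458
Backward induction: V(k, i) = exp(-r*dt) * [p * V(k+1, i) + (1-p) * V(k+1, i+1)]; then take max(V_cont, immediate exercise) for American.
  V(2,0) = exp(-r*dt) * [p*0.000000 + (1-p)*0.000000] = 0.000000; exercise = 0.000000; V(2,0) = max -> 0.000000
  V(2,1) = exp(-r*dt) * [p*0.000000 + (1-p)*1.435707] = 0.749067; exercise = 0.000000; V(2,1) = max -> 0.749067
  V(2,2) = exp(-r*dt) * [p*1.435707 + (1-p)*3.743458] = 2.626181; exercise = 2.690603; V(2,2) = max -> 2.690603
  V(1,0) = exp(-r*dt) * [p*0.000000 + (1-p)*0.749067] = 0.390819; exercise = 0.000000; V(1,0) = max -> 0.390819
  V(1,1) = exp(-r*dt) * [p*0.749067 + (1-p)*2.690603] = 1.754964; exercise = 1.435707; V(1,1) = max -> 1.754964
  V(0,0) = exp(-r*dt) * [p*0.390819 + (1-p)*1.754964] = 1.098854; exercise = 0.000000; V(0,0) = max -> 1.098854


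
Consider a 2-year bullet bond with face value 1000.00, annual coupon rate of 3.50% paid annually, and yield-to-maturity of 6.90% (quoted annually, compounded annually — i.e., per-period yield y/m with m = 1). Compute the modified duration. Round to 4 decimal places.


Answer: Modified duration = 1.8383

Derivation:
Coupon per period c = face * coupon_rate / m = 35.000000
Periods per year m = 1; per-period yield y/m = 0.069000
Number of cashflows N = 2
Cashflows (t years, CF_t, discount factor 1/(1+y/m)^(m*t), PV):
  t = 1.0000: CF_t = 35.000000, DF = 0.935454, PV = 32.740879
  t = 2.0000: CF_t = 1035.000000, DF = 0.875074, PV = 905.701192
Price P = sum_t PV_t = 938.442071
First compute Macaulay numerator sum_t t * PV_t:
  t * PV_t at t = 1.0000: 32.740879
  t * PV_t at t = 2.0000: 1811.402384
Macaulay duration D = 1844.143264 / 938.442071 = 1.965111
Modified duration = D / (1 + y/m) = 1.965111 / (1 + 0.069000) = 1.838271


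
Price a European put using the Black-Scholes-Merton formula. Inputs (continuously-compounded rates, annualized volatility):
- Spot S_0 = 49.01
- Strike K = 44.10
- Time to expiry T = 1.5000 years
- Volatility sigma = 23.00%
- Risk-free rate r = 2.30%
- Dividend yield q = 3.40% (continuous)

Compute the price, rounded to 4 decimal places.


Answer: Price = 3.2557

Derivation:
d1 = (ln(S/K) + (r - q + 0.5*sigma^2) * T) / (sigma * sqrt(T)) = 0.45702358
d2 = d1 - sigma * sqrt(T) = 0.17533226
exp(-rT) = 0.96608834; exp(-qT) = 0.95027867
P = K * exp(-rT) * N(-d2) - S_0 * exp(-qT) * N(-d1)
N(-d1) = 0.32382705; N(-d2) = 0.43040928
P = 44.1000 * 0.96608834 * 0.43040928 - 49.0100 * 0.95027867 * 0.32382705 = 3.2557


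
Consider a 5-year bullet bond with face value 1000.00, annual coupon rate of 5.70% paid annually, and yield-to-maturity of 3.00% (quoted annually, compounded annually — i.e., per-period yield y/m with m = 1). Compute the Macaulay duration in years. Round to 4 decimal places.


Answer: Macaulay duration = 4.5216 years

Derivation:
Coupon per period c = face * coupon_rate / m = 57.000000
Periods per year m = 1; per-period yield y/m = 0.030000
Number of cashflows N = 5
Cashflows (t years, CF_t, discount factor 1/(1+y/m)^(m*t), PV):
  t = 1.0000: CF_t = 57.000000, DF = 0.970874, PV = 55.339806
  t = 2.0000: CF_t = 57.000000, DF = 0.942596, PV = 53.727967
  t = 3.0000: CF_t = 57.000000, DF = 0.915142, PV = 52.163075
  t = 4.0000: CF_t = 57.000000, DF = 0.888487, PV = 50.643762
  t = 5.0000: CF_t = 1057.000000, DF = 0.862609, PV = 911.777485
Price P = sum_t PV_t = 1123.652094
Macaulay numerator sum_t t * PV_t:
  t * PV_t at t = 1.0000: 55.339806
  t * PV_t at t = 2.0000: 107.455934
  t * PV_t at t = 3.0000: 156.489224
  t * PV_t at t = 4.0000: 202.575047
  t * PV_t at t = 5.0000: 4558.887425
Macaulay duration D = (sum_t t * PV_t) / P = 5080.747436 / 1123.652094 = 4.521637


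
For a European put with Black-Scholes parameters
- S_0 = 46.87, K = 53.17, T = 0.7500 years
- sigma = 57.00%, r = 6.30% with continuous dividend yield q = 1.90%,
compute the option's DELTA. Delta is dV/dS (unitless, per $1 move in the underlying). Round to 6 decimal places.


Answer: Delta = -0.470055

Derivation:
d1 = 0.0581826950; d2 = -0.4354517851
phi(d1) = 0.3982675967; exp(-qT) = 0.9858510507; exp(-rT) = 0.9538489056
N(-d1) = 0.4768015524
Delta = -exp(-qT) * N(-d1) = -0.9858510507 * 0.4768015524 = -0.470055


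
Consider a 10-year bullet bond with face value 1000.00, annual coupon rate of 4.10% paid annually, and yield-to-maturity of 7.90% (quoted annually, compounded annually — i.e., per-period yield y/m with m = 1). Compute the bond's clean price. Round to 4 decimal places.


Answer: Price = 743.8628

Derivation:
Coupon per period c = face * coupon_rate / m = 41.000000
Periods per year m = 1; per-period yield y/m = 0.079000
Number of cashflows N = 10
Cashflows (t years, CF_t, discount factor 1/(1+y/m)^(m*t), PV):
  t = 1.0000: CF_t = 41.000000, DF = 0.926784, PV = 37.998146
  t = 2.0000: CF_t = 41.000000, DF = 0.858929, PV = 35.216076
  t = 3.0000: CF_t = 41.000000, DF = 0.796041, PV = 32.637698
  t = 4.0000: CF_t = 41.000000, DF = 0.737758, PV = 30.248098
  t = 5.0000: CF_t = 41.000000, DF = 0.683743, PV = 28.033455
  t = 6.0000: CF_t = 41.000000, DF = 0.633682, PV = 25.980960
  t = 7.0000: CF_t = 41.000000, DF = 0.587286, PV = 24.078739
  t = 8.0000: CF_t = 41.000000, DF = 0.544288, PV = 22.315792
  t = 9.0000: CF_t = 41.000000, DF = 0.504437, PV = 20.681920
  t = 10.0000: CF_t = 1041.000000, DF = 0.467504, PV = 486.671913
Price P = sum_t PV_t = 743.862799


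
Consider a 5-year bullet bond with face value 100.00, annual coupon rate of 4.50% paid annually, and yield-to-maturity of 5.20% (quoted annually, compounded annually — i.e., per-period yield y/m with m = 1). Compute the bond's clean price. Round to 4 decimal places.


Answer: Price = 96.9860

Derivation:
Coupon per period c = face * coupon_rate / m = 4.500000
Periods per year m = 1; per-period yield y/m = 0.052000
Number of cashflows N = 5
Cashflows (t years, CF_t, discount factor 1/(1+y/m)^(m*t), PV):
  t = 1.0000: CF_t = 4.500000, DF = 0.950570, PV = 4.277567
  t = 2.0000: CF_t = 4.500000, DF = 0.903584, PV = 4.066128
  t = 3.0000: CF_t = 4.500000, DF = 0.858920, PV = 3.865141
  t = 4.0000: CF_t = 4.500000, DF = 0.816464, PV = 3.674088
  t = 5.0000: CF_t = 104.500000, DF = 0.776106, PV = 81.103126
Price P = sum_t PV_t = 96.986049


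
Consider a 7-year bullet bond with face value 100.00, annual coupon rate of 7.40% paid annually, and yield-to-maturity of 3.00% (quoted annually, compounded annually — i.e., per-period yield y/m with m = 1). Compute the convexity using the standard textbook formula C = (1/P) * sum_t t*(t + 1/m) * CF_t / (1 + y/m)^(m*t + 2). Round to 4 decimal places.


Answer: Convexity = 41.5101

Derivation:
Coupon per period c = face * coupon_rate / m = 7.400000
Periods per year m = 1; per-period yield y/m = 0.030000
Number of cashflows N = 7
Cashflows (t years, CF_t, discount factor 1/(1+y/m)^(m*t), PV):
  t = 1.0000: CF_t = 7.400000, DF = 0.970874, PV = 7.184466
  t = 2.0000: CF_t = 7.400000, DF = 0.942596, PV = 6.975210
  t = 3.0000: CF_t = 7.400000, DF = 0.915142, PV = 6.772048
  t = 4.0000: CF_t = 7.400000, DF = 0.888487, PV = 6.574804
  t = 5.0000: CF_t = 7.400000, DF = 0.862609, PV = 6.383305
  t = 6.0000: CF_t = 7.400000, DF = 0.837484, PV = 6.197383
  t = 7.0000: CF_t = 107.400000, DF = 0.813092, PV = 87.326028
Price P = sum_t PV_t = 127.413245
Convexity numerator sum_t t*(t + 1/m) * CF_t / (1+y/m)^(m*t + 2):
  t = 1.0000: term = 13.544097
  t = 2.0000: term = 39.448825
  t = 3.0000: term = 76.599660
  t = 4.0000: term = 123.947670
  t = 5.0000: term = 180.506316
  t = 6.0000: term = 245.348390
  t = 7.0000: term = 4609.536795
Convexity = (1/P) * sum = 5288.931752 / 127.413245 = 41.510062


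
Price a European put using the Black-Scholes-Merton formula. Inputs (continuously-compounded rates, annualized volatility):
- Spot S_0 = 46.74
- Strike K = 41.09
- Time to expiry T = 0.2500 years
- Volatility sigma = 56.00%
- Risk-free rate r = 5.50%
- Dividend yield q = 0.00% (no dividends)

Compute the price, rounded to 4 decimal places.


d1 = (ln(S/K) + (r - q + 0.5*sigma^2) * T) / (sigma * sqrt(T)) = 0.64923409
d2 = d1 - sigma * sqrt(T) = 0.36923409
exp(-rT) = 0.98634410; exp(-qT) = 1.00000000
P = K * exp(-rT) * N(-d2) - S_0 * exp(-qT) * N(-d1)
N(-d1) = 0.25809354; N(-d2) = 0.35597662
P = 41.0900 * 0.98634410 * 0.35597662 - 46.7400 * 1.00000000 * 0.25809354 = 2.3640

Answer: Price = 2.3640


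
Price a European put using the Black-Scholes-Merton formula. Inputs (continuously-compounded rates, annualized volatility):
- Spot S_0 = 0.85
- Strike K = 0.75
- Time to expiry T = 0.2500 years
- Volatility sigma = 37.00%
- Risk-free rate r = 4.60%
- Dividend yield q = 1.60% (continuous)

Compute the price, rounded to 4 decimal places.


Answer: Price = 0.0203

Derivation:
d1 = (ln(S/K) + (r - q + 0.5*sigma^2) * T) / (sigma * sqrt(T)) = 0.80959807
d2 = d1 - sigma * sqrt(T) = 0.62459807
exp(-rT) = 0.98856587; exp(-qT) = 0.99600799
P = K * exp(-rT) * N(-d2) - S_0 * exp(-qT) * N(-d1)
N(-d1) = 0.20908561; N(-d2) = 0.26611744
P = 0.7500 * 0.98856587 * 0.26611744 - 0.8500 * 0.99600799 * 0.20908561 = 0.0203


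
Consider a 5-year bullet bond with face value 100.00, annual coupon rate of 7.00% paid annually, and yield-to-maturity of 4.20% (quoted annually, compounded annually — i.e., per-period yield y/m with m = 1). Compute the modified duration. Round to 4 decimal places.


Answer: Modified duration = 4.2475

Derivation:
Coupon per period c = face * coupon_rate / m = 7.000000
Periods per year m = 1; per-period yield y/m = 0.042000
Number of cashflows N = 5
Cashflows (t years, CF_t, discount factor 1/(1+y/m)^(m*t), PV):
  t = 1.0000: CF_t = 7.000000, DF = 0.959693, PV = 6.717850
  t = 2.0000: CF_t = 7.000000, DF = 0.921010, PV = 6.447073
  t = 3.0000: CF_t = 7.000000, DF = 0.883887, PV = 6.187210
  t = 4.0000: CF_t = 7.000000, DF = 0.848260, PV = 5.937822
  t = 5.0000: CF_t = 107.000000, DF = 0.814069, PV = 87.105421
Price P = sum_t PV_t = 112.395376
First compute Macaulay numerator sum_t t * PV_t:
  t * PV_t at t = 1.0000: 6.717850
  t * PV_t at t = 2.0000: 12.894146
  t * PV_t at t = 3.0000: 18.561631
  t * PV_t at t = 4.0000: 23.751287
  t * PV_t at t = 5.0000: 435.527104
Macaulay duration D = 497.452019 / 112.395376 = 4.425912
Modified duration = D / (1 + y/m) = 4.425912 / (1 + 0.042000) = 4.247516


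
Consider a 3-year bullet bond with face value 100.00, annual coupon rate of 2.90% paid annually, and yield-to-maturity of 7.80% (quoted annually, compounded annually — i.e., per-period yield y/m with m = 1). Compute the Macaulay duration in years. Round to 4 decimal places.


Answer: Macaulay duration = 2.9098 years

Derivation:
Coupon per period c = face * coupon_rate / m = 2.900000
Periods per year m = 1; per-period yield y/m = 0.078000
Number of cashflows N = 3
Cashflows (t years, CF_t, discount factor 1/(1+y/m)^(m*t), PV):
  t = 1.0000: CF_t = 2.900000, DF = 0.927644, PV = 2.690167
  t = 2.0000: CF_t = 2.900000, DF = 0.860523, PV = 2.495517
  t = 3.0000: CF_t = 102.900000, DF = 0.798259, PV = 82.140831
Price P = sum_t PV_t = 87.326515
Macaulay numerator sum_t t * PV_t:
  t * PV_t at t = 1.0000: 2.690167
  t * PV_t at t = 2.0000: 4.991033
  t * PV_t at t = 3.0000: 246.422493
Macaulay duration D = (sum_t t * PV_t) / P = 254.103693 / 87.326515 = 2.909811


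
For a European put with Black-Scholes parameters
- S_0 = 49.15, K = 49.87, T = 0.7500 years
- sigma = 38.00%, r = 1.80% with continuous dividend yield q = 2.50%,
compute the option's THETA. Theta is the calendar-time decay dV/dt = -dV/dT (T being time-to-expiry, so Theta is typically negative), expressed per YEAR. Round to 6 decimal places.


d1 = 0.1044008120; d2 = -0.2246888415
phi(d1) = 0.3967740523; exp(-qT) = 0.9814246877; exp(-rT) = 0.9865907163
Theta = -S*exp(-qT)*phi(d1)*sigma/(2*sqrt(T)) + r*K*exp(-rT)*N(-d2) - q*S*exp(-qT)*N(-d1)
N(-d1) = 0.4584256392; N(-d2) = 0.5888893270; sqrt(T) = 0.8660254038
Term 1 = -49.1500 * 0.9814246877 * 0.3967740523 * 0.3800 / (2 * 0.8660254038) = -4.1990082978
Term 2 = 0.0180 * 49.8700 * 0.9865907163 * 0.5888893270 = 0.5215339456
Term 3 = -0.0250 * 49.1500 * 0.9814246877 * 0.4584256392 = -0.5528272071
Theta = -4.1990082978 + (0.5215339456) + (-0.5528272071) = -4.230302

Answer: Theta = -4.230302


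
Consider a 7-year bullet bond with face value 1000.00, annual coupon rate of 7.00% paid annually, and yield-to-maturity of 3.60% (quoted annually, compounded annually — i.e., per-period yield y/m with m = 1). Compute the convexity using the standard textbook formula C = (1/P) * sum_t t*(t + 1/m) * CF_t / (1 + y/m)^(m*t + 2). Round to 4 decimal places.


Answer: Convexity = 41.2273

Derivation:
Coupon per period c = face * coupon_rate / m = 70.000000
Periods per year m = 1; per-period yield y/m = 0.036000
Number of cashflows N = 7
Cashflows (t years, CF_t, discount factor 1/(1+y/m)^(m*t), PV):
  t = 1.0000: CF_t = 70.000000, DF = 0.965251, PV = 67.567568
  t = 2.0000: CF_t = 70.000000, DF = 0.931709, PV = 65.219660
  t = 3.0000: CF_t = 70.000000, DF = 0.899333, PV = 62.953340
  t = 4.0000: CF_t = 70.000000, DF = 0.868082, PV = 60.765772
  t = 5.0000: CF_t = 70.000000, DF = 0.837917, PV = 58.654220
  t = 6.0000: CF_t = 70.000000, DF = 0.808801, PV = 56.616042
  t = 7.0000: CF_t = 1070.000000, DF = 0.780696, PV = 835.344254
Price P = sum_t PV_t = 1207.120855
Convexity numerator sum_t t*(t + 1/m) * CF_t / (1+y/m)^(m*t + 2):
  t = 1.0000: term = 125.906679
  t = 2.0000: term = 364.594631
  t = 3.0000: term = 703.850639
  t = 4.0000: term = 1132.320847
  t = 5.0000: term = 1639.460686
  t = 6.0000: term = 2215.487414
  t = 7.0000: term = 43584.694479
Convexity = (1/P) * sum = 49766.315375 / 1207.120855 = 41.227285


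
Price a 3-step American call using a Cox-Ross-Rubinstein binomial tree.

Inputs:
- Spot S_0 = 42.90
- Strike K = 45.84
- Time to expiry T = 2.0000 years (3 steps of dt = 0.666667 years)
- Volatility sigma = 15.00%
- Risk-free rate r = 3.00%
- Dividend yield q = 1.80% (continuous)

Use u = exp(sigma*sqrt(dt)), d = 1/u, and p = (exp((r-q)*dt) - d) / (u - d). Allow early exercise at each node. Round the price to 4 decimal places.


Answer: Price = V(0,0) = 2.8602

Derivation:
dt = T/N = 0.666667
u = exp(sigma*sqrt(dt)) = 1.130290; d = 1/u = 0.884728
p = (exp((r-q)*dt) - d) / (u - d) = 0.502129
Discount per step: exp(-r*dt) = 0.980199
Stock lattice S(k, i) with i counting down-moves:
  k=0: S(0,0) = 42.9000
  k=1: S(1,0) = 48.4895; S(1,1) = 37.9549
  k=2: S(2,0) = 54.8072; S(2,1) = 42.9000; S(2,2) = 33.5797
  k=3: S(3,0) = 61.9480; S(3,1) = 48.4895; S(3,2) = 37.9549; S(3,3) = 29.7090
Terminal payoffs V(N, i) = max(S_T - K, 0):
  V(3,0) = 16.107998; V(3,1) = 2.649453; V(3,2) = 0.000000; V(3,3) = 0.000000
Backward induction: V(k, i) = exp(-r*dt) * [p * V(k+1, i) + (1-p) * V(k+1, i+1)]; then take max(V_cont, immediate exercise) for American.
  V(2,0) = exp(-r*dt) * [p*16.107998 + (1-p)*2.649453] = 9.221095; exercise = 8.967158; V(2,0) = max -> 9.221095
  V(2,1) = exp(-r*dt) * [p*2.649453 + (1-p)*0.000000] = 1.304023; exercise = 0.000000; V(2,1) = max -> 1.304023
  V(2,2) = exp(-r*dt) * [p*0.000000 + (1-p)*0.000000] = 0.000000; exercise = 0.000000; V(2,2) = max -> 0.000000
  V(1,0) = exp(-r*dt) * [p*9.221095 + (1-p)*1.304023] = 5.174872; exercise = 2.649453; V(1,0) = max -> 5.174872
  V(1,1) = exp(-r*dt) * [p*1.304023 + (1-p)*0.000000] = 0.641822; exercise = 0.000000; V(1,1) = max -> 0.641822
  V(0,0) = exp(-r*dt) * [p*5.174872 + (1-p)*0.641822] = 2.860216; exercise = 0.000000; V(0,0) = max -> 2.860216


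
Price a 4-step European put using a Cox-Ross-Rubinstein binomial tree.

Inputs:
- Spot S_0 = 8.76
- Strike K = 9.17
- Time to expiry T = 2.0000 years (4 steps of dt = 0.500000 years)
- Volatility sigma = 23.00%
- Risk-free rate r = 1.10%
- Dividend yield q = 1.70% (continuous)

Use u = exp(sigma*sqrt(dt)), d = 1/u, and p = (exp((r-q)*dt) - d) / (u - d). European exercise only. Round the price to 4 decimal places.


Answer: Price = V(0,0) = 1.3904

Derivation:
dt = T/N = 0.500000
u = exp(sigma*sqrt(dt)) = 1.176607; d = 1/u = 0.849902
p = (exp((r-q)*dt) - d) / (u - d) = 0.450262
Discount per step: exp(-r*dt) = 0.994515
Stock lattice S(k, i) with i counting down-moves:
  k=0: S(0,0) = 8.7600
  k=1: S(1,0) = 10.3071; S(1,1) = 7.4451
  k=2: S(2,0) = 12.1274; S(2,1) = 8.7600; S(2,2) = 6.3276
  k=3: S(3,0) = 14.2691; S(3,1) = 10.3071; S(3,2) = 7.4451; S(3,3) = 5.3779
  k=4: S(4,0) = 16.7892; S(4,1) = 12.1274; S(4,2) = 8.7600; S(4,3) = 6.3276; S(4,4) = 4.5707
Terminal payoffs V(N, i) = max(K - S_T, 0):
  V(4,0) = 0.000000; V(4,1) = 0.000000; V(4,2) = 0.410000; V(4,3) = 2.842364; V(4,4) = 4.599340
Backward induction: V(k, i) = exp(-r*dt) * [p * V(k+1, i) + (1-p) * V(k+1, i+1)].
  V(3,0) = exp(-r*dt) * [p*0.000000 + (1-p)*0.000000] = 0.000000
  V(3,1) = exp(-r*dt) * [p*0.000000 + (1-p)*0.410000] = 0.224156
  V(3,2) = exp(-r*dt) * [p*0.410000 + (1-p)*2.842364] = 1.737580
  V(3,3) = exp(-r*dt) * [p*2.842364 + (1-p)*4.599340] = 3.787352
  V(2,0) = exp(-r*dt) * [p*0.000000 + (1-p)*0.224156] = 0.122551
  V(2,1) = exp(-r*dt) * [p*0.224156 + (1-p)*1.737580] = 1.050350
  V(2,2) = exp(-r*dt) * [p*1.737580 + (1-p)*3.787352] = 2.848707
  V(1,0) = exp(-r*dt) * [p*0.122551 + (1-p)*1.050350] = 0.629128
  V(1,1) = exp(-r*dt) * [p*1.050350 + (1-p)*2.848707] = 2.027792
  V(0,0) = exp(-r*dt) * [p*0.629128 + (1-p)*2.027792] = 1.390359


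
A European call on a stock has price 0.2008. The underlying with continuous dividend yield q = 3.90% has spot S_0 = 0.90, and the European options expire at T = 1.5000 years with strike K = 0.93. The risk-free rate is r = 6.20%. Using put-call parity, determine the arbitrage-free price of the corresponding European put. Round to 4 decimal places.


Answer: Put price = 0.1993

Derivation:
Put-call parity: C - P = S_0 * exp(-qT) - K * exp(-rT).
S_0 * exp(-qT) = 0.9000 * 0.94317824 = 0.84886042
K * exp(-rT) = 0.9300 * 0.91119350 = 0.84740996
P = C - S*exp(-qT) + K*exp(-rT)
P = 0.2008 - 0.84886042 + 0.84740996 = 0.1993


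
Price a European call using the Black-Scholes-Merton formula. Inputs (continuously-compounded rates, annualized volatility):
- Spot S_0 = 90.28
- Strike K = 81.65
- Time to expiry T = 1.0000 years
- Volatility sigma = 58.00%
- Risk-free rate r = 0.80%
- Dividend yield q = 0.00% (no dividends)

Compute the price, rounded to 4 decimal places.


Answer: Price = 24.5128

Derivation:
d1 = (ln(S/K) + (r - q + 0.5*sigma^2) * T) / (sigma * sqrt(T)) = 0.47702437
d2 = d1 - sigma * sqrt(T) = -0.10297563
exp(-rT) = 0.99203191; exp(-qT) = 1.00000000
C = S_0 * exp(-qT) * N(d1) - K * exp(-rT) * N(d2)
N(d1) = 0.68332761; N(d2) = 0.45899115
C = 90.2800 * 1.00000000 * 0.68332761 - 81.6500 * 0.99203191 * 0.45899115 = 24.5128


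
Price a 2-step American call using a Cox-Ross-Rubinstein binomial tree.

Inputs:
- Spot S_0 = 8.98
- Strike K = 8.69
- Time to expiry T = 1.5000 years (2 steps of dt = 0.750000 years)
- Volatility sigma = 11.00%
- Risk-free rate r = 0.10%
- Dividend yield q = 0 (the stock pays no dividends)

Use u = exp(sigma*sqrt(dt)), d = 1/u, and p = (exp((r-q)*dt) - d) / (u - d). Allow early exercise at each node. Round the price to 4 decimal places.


dt = T/N = 0.750000
u = exp(sigma*sqrt(dt)) = 1.099948; d = 1/u = 0.909134
p = (exp((r-q)*dt) - d) / (u - d) = 0.480134
Discount per step: exp(-r*dt) = 0.999250
Stock lattice S(k, i) with i counting down-moves:
  k=0: S(0,0) = 8.9800
  k=1: S(1,0) = 9.8775; S(1,1) = 8.1640
  k=2: S(2,0) = 10.8648; S(2,1) = 8.9800; S(2,2) = 7.4222
Terminal payoffs V(N, i) = max(S_T - K, 0):
  V(2,0) = 2.174770; V(2,1) = 0.290000; V(2,2) = 0.000000
Backward induction: V(k, i) = exp(-r*dt) * [p * V(k+1, i) + (1-p) * V(k+1, i+1)]; then take max(V_cont, immediate exercise) for American.
  V(1,0) = exp(-r*dt) * [p*2.174770 + (1-p)*0.290000] = 1.194047; exercise = 1.187532; V(1,0) = max -> 1.194047
  V(1,1) = exp(-r*dt) * [p*0.290000 + (1-p)*0.000000] = 0.139135; exercise = 0.000000; V(1,1) = max -> 0.139135
  V(0,0) = exp(-r*dt) * [p*1.194047 + (1-p)*0.139135] = 0.645150; exercise = 0.290000; V(0,0) = max -> 0.645150

Answer: Price = V(0,0) = 0.6452


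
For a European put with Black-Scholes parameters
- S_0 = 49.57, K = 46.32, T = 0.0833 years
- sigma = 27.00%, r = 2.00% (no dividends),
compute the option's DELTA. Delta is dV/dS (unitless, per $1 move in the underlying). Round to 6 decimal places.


d1 = 0.9305445654; d2 = 0.8526178691
phi(d1) = 0.2587494326; exp(-qT) = 1.0000000000; exp(-rT) = 0.9983353870
N(-d1) = 0.1760446005
Delta = -exp(-qT) * N(-d1) = -1.0000000000 * 0.1760446005 = -0.176045

Answer: Delta = -0.176045


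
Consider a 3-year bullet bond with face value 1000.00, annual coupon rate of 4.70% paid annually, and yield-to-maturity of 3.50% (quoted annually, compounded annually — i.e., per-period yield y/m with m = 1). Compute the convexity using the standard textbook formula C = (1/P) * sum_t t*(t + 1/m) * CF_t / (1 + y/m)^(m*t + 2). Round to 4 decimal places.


Coupon per period c = face * coupon_rate / m = 47.000000
Periods per year m = 1; per-period yield y/m = 0.035000
Number of cashflows N = 3
Cashflows (t years, CF_t, discount factor 1/(1+y/m)^(m*t), PV):
  t = 1.0000: CF_t = 47.000000, DF = 0.966184, PV = 45.410628
  t = 2.0000: CF_t = 47.000000, DF = 0.933511, PV = 43.875003
  t = 3.0000: CF_t = 1047.000000, DF = 0.901943, PV = 944.334013
Price P = sum_t PV_t = 1033.619644
Convexity numerator sum_t t*(t + 1/m) * CF_t / (1+y/m)^(m*t + 2):
  t = 1.0000: term = 84.782614
  t = 2.0000: term = 245.746708
  t = 3.0000: term = 10578.550868
Convexity = (1/P) * sum = 10909.080191 / 1033.619644 = 10.554250

Answer: Convexity = 10.5543


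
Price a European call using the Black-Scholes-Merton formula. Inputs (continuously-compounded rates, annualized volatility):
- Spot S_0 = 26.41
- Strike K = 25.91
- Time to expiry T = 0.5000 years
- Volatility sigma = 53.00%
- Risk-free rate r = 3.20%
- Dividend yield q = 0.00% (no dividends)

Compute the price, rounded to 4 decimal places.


d1 = (ln(S/K) + (r - q + 0.5*sigma^2) * T) / (sigma * sqrt(T)) = 0.28107823
d2 = d1 - sigma * sqrt(T) = -0.09368836
exp(-rT) = 0.98412732; exp(-qT) = 1.00000000
C = S_0 * exp(-qT) * N(d1) - K * exp(-rT) * N(d2)
N(d1) = 0.61067480; N(d2) = 0.46267836
C = 26.4100 * 1.00000000 * 0.61067480 - 25.9100 * 0.98412732 * 0.46267836 = 4.3302

Answer: Price = 4.3302


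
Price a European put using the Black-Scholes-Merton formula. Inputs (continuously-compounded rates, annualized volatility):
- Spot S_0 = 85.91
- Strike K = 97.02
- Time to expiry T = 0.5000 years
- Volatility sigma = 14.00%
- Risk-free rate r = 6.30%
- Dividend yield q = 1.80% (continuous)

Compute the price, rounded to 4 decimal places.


Answer: Price = 9.6068

Derivation:
d1 = (ln(S/K) + (r - q + 0.5*sigma^2) * T) / (sigma * sqrt(T)) = -0.95173448
d2 = d1 - sigma * sqrt(T) = -1.05072942
exp(-rT) = 0.96899096; exp(-qT) = 0.99104038
P = K * exp(-rT) * N(-d2) - S_0 * exp(-qT) * N(-d1)
N(-d1) = 0.82938417; N(-d2) = 0.85330856
P = 97.0200 * 0.96899096 * 0.85330856 - 85.9100 * 0.99104038 * 0.82938417 = 9.6068


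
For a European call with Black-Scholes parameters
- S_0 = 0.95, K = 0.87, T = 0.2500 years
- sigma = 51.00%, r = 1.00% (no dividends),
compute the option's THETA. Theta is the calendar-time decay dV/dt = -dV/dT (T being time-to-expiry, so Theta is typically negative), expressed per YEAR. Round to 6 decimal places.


Answer: Theta = -0.177186

Derivation:
d1 = 0.4822795017; d2 = 0.2272795017
phi(d1) = 0.3551428088; exp(-qT) = 1.0000000000; exp(-rT) = 0.9975031224
Theta = -S*exp(-qT)*phi(d1)*sigma/(2*sqrt(T)) - r*K*exp(-rT)*N(d2) + q*S*exp(-qT)*N(d1)
N(d1) = 0.6851962966; N(d2) = 0.5898967944; sqrt(T) = 0.5000000000
Term 1 = -0.9500 * 1.0000000000 * 0.3551428088 * 0.5100 / (2 * 0.5000000000) = -0.1720666909
Term 2 = -0.0100 * 0.8700 * 0.9975031224 * 0.5898967944 = -0.0051192879
Term 3 = 0 (no dividend yield, q = 0)
Theta = -0.1720666909 + (-0.0051192879) + (0.0000000000) = -0.177186


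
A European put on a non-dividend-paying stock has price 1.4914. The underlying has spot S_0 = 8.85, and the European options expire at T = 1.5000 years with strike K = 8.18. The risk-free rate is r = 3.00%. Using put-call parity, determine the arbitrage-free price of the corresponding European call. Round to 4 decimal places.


Put-call parity: C - P = S_0 * exp(-qT) - K * exp(-rT).
S_0 * exp(-qT) = 8.8500 * 1.00000000 = 8.85000000
K * exp(-rT) = 8.1800 * 0.95599748 = 7.82005940
C = P + S*exp(-qT) - K*exp(-rT)
C = 1.4914 + 8.85000000 - 7.82005940 = 2.5213

Answer: Call price = 2.5213


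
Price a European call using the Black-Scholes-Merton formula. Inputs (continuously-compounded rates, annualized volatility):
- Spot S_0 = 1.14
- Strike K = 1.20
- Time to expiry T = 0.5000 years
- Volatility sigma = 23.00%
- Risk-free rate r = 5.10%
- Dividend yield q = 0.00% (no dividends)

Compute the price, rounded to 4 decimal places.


d1 = (ln(S/K) + (r - q + 0.5*sigma^2) * T) / (sigma * sqrt(T)) = -0.07727936
d2 = d1 - sigma * sqrt(T) = -0.23991392
exp(-rT) = 0.97482238; exp(-qT) = 1.00000000
C = S_0 * exp(-qT) * N(d1) - K * exp(-rT) * N(d2)
N(d1) = 0.46920066; N(d2) = 0.40519850
C = 1.1400 * 1.00000000 * 0.46920066 - 1.2000 * 0.97482238 * 0.40519850 = 0.0609

Answer: Price = 0.0609
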